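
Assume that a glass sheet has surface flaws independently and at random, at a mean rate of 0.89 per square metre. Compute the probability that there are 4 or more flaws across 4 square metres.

Over the interval, μ = 0.89 × 4 = 3.56 (4 square metres).
P(N ≥ 4) = 1 − P(N ≤ 3) = 1 − Σ_{j=0}^{3} e^(−μ) μ^j/j! ≈ 0.4763.

0.4763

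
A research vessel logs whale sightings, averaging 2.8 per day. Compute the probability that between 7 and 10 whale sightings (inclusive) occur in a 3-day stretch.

0.5073

Over the interval, μ = 2.8 × 3 = 8.4 (a 3-day stretch = 3 days).
P(7 ≤ N ≤ 10) = Σ_{j=7}^{10} e^(−8.4) · 8.4^j/j! ≈ 0.5073.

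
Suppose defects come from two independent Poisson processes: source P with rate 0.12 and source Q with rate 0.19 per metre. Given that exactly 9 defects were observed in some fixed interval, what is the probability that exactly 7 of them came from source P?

Given the total, each event is independently from source P with probability p = λ_P/(λ_P+λ_Q) = 0.12/0.31 ≈ 0.3871.
So K ~ Binomial(9, 0.12/0.31): P(K = 7) = C(9,7) · (0.12/0.31)^7 · (0.19/0.31)^2 ≈ 0.0176.

0.0176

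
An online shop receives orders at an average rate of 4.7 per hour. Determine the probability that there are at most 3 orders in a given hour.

0.3097

With mean μ = 4.7 per hour,
P(N ≤ 3) = Σ_{j=0}^{3} e^(−μ) μ^j/j! ≈ 0.3097.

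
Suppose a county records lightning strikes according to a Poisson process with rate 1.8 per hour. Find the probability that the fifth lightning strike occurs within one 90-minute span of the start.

Over the interval, μ = 1.8 × 1.5 = 2.7 (a 90-minute span = 1.5 hours).
The fifth arrival falls in the interval iff at least 5 events occur there: P(S_5 ≤ t) = P(N ≥ 5) = 1 − P(N ≤ 4) ≈ 0.1371.

0.1371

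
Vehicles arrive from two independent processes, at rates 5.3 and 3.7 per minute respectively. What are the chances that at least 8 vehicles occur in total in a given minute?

0.6761

Independent Poisson processes superpose: combined rate λ = 5.3 + 3.7 = 9 per minute.
So μ = 9.
P(N ≥ 8) = 1 − P(N ≤ 7) ≈ 0.6761.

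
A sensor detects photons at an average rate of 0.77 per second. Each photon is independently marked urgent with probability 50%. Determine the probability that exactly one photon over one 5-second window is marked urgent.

0.2808

Thinning: the photons that are marked urgent themselves form a Poisson process with rate 0.5 × 0.77 = 0.385 per second.
Over the interval, μ = 0.385 × 5 = 1.925 (a 5-second window = 5 seconds).
P(N = 1) = e^(−1.925) · 1.925^1/1! ≈ 0.2808.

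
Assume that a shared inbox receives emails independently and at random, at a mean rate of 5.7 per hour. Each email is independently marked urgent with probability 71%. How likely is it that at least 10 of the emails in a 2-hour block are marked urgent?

0.2951

Thinning: the emails that are marked urgent themselves form a Poisson process with rate 0.71 × 5.7 = 4.047 per hour.
Over the interval, μ = 4.047 × 2 = 8.094 (a 2-hour block = 2 hours).
P(N ≥ 10) = 1 − P(N ≤ 9) ≈ 0.2951.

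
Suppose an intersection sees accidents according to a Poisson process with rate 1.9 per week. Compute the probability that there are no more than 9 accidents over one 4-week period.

Over the interval, μ = 1.9 × 4 = 7.6 (a 4-week period = 4 weeks).
P(N ≤ 9) = Σ_{j=0}^{9} e^(−μ) μ^j/j! ≈ 0.7649.

0.7649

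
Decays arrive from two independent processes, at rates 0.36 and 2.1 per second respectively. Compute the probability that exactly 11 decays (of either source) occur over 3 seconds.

0.0553

Independent Poisson processes superpose: combined rate λ = 0.36 + 2.1 = 2.46 per second.
Over the interval, μ = 2.46 × 3 = 7.38 (3 seconds).
P(N = 11) = e^(−7.38) · 7.38^11/11! ≈ 0.0553.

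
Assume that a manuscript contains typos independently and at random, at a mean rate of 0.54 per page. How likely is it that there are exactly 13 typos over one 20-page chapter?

0.0891

Over the interval, μ = 0.54 × 20 = 10.8 (a 20-page chapter = 20 pages).
P(N = 13) = e^(−μ) μ^13/13! = e^(−10.8) · 10.8^13/6227020800 ≈ 0.0891.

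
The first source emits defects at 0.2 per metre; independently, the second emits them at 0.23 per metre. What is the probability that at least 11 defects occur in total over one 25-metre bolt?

Independent Poisson processes superpose: combined rate λ = 0.2 + 0.23 = 0.43 per metre.
Over the interval, μ = 0.43 × 25 = 10.75 (a 25-metre bolt = 25 metres).
P(N ≥ 11) = 1 − P(N ≤ 10) ≈ 0.5100.

0.5100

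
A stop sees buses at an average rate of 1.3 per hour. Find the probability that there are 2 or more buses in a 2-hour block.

0.7326

Over the interval, μ = 1.3 × 2 = 2.6 (a 2-hour block = 2 hours).
P(N ≥ 2) = 1 − P(N ≤ 1) = 1 − Σ_{j=0}^{1} e^(−μ) μ^j/j! ≈ 0.7326.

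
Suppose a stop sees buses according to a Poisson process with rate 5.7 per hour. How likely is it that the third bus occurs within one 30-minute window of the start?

0.5424

Over the interval, μ = 5.7 × 0.5 = 2.85 (a 30-minute window = 0.5 hours).
The third arrival falls in the interval iff at least 3 events occur there: P(S_3 ≤ t) = P(N ≥ 3) = 1 − P(N ≤ 2) ≈ 0.5424.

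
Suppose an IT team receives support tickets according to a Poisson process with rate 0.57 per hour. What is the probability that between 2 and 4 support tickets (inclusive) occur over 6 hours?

0.5959

Over the interval, μ = 0.57 × 6 = 3.42 (6 hours).
P(2 ≤ N ≤ 4) = Σ_{j=2}^{4} e^(−3.42) · 3.42^j/j! ≈ 0.5959.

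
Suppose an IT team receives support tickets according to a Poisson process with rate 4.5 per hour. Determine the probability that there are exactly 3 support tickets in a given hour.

0.1687

With mean μ = 4.5 per hour,
P(N = 3) = e^(−μ) μ^3/3! = e^(−4.5) · 4.5^3/6 ≈ 0.1687.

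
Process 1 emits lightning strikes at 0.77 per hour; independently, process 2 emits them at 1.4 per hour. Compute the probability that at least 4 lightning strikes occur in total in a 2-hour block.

Independent Poisson processes superpose: combined rate λ = 0.77 + 1.4 = 2.17 per hour.
Over the interval, μ = 2.17 × 2 = 4.34 (a 2-hour block = 2 hours).
P(N ≥ 4) = 1 − P(N ≤ 3) ≈ 0.6300.

0.6300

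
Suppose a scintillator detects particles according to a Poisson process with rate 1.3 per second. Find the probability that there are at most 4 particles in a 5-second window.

0.2237

Over the interval, μ = 1.3 × 5 = 6.5 (a 5-second window = 5 seconds).
P(N ≤ 4) = Σ_{j=0}^{4} e^(−μ) μ^j/j! ≈ 0.2237.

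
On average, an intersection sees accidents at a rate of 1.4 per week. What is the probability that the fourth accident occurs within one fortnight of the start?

0.3081

Over the interval, μ = 1.4 × 2 = 2.8 (a fortnight = 2 weeks).
The fourth arrival falls in the interval iff at least 4 events occur there: P(S_4 ≤ t) = P(N ≥ 4) = 1 − P(N ≤ 3) ≈ 0.3081.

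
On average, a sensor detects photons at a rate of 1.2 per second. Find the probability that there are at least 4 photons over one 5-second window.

Over the interval, μ = 1.2 × 5 = 6 (a 5-second window = 5 seconds).
P(N ≥ 4) = 1 − P(N ≤ 3) = 1 − Σ_{j=0}^{3} e^(−μ) μ^j/j! ≈ 0.8488.

0.8488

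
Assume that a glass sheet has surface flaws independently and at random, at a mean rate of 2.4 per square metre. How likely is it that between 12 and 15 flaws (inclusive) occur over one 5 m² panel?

Over the interval, μ = 2.4 × 5 = 12 (a 5 m² panel = 5 square metres).
P(12 ≤ N ≤ 15) = Σ_{j=12}^{15} e^(−12) · 12^j/j! ≈ 0.3828.

0.3828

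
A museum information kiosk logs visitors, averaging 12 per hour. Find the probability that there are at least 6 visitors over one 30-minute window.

Over the interval, μ = 12 × 0.5 = 6 (a 30-minute window = 0.5 hours).
P(N ≥ 6) = 1 − P(N ≤ 5) = 1 − Σ_{j=0}^{5} e^(−μ) μ^j/j! ≈ 0.5543.

0.5543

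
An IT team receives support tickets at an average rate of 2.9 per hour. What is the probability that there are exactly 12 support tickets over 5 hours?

Over the interval, μ = 2.9 × 5 = 14.5 (5 hours).
P(N = 12) = e^(−μ) μ^12/12! = e^(−14.5) · 14.5^12/479001600 ≈ 0.0910.

0.0910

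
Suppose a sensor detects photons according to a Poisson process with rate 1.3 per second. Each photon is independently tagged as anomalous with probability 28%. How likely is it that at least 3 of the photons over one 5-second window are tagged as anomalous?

Thinning: the photons that are tagged as anomalous themselves form a Poisson process with rate 0.28 × 1.3 = 0.364 per second.
Over the interval, μ = 0.364 × 5 = 1.82 (a 5-second window = 5 seconds).
P(N ≥ 3) = 1 − P(N ≤ 2) ≈ 0.2747.

0.2747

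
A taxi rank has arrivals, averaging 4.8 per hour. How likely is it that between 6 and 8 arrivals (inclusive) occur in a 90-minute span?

Over the interval, μ = 4.8 × 1.5 = 7.2 (a 90-minute span = 1.5 hours).
P(6 ≤ N ≤ 8) = Σ_{j=6}^{8} e^(−7.2) · 7.2^j/j! ≈ 0.4268.

0.4268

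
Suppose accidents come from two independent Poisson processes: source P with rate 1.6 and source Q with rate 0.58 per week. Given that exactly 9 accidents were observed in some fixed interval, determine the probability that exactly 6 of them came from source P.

Given the total, each event is independently from source P with probability p = λ_P/(λ_P+λ_Q) = 1.6/2.18 ≈ 0.7339.
So K ~ Binomial(9, 1.6/2.18): P(K = 6) = C(9,6) · (1.6/2.18)^6 · (0.58/2.18)^3 ≈ 0.2473.

0.2473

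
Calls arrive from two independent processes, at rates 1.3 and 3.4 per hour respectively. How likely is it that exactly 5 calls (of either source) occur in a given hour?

Independent Poisson processes superpose: combined rate λ = 1.3 + 3.4 = 4.7 per hour.
So μ = 4.7.
P(N = 5) = e^(−4.7) · 4.7^5/5! ≈ 0.1738.

0.1738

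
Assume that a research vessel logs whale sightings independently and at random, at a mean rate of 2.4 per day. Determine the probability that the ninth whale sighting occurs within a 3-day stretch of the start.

Over the interval, μ = 2.4 × 3 = 7.2 (a 3-day stretch = 3 days).
The ninth arrival falls in the interval iff at least 9 events occur there: P(S_9 ≤ t) = P(N ≥ 9) = 1 − P(N ≤ 8) ≈ 0.2973.

0.2973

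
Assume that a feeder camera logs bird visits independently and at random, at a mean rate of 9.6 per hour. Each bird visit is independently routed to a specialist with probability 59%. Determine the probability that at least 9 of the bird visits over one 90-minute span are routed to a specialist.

0.4763

Thinning: the bird visits that are routed to a specialist themselves form a Poisson process with rate 0.59 × 9.6 = 5.664 per hour.
Over the interval, μ = 5.664 × 1.5 = 8.496 (a 90-minute span = 1.5 hours).
P(N ≥ 9) = 1 − P(N ≤ 8) ≈ 0.4763.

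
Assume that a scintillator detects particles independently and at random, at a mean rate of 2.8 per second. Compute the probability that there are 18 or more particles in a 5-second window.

0.1728

Over the interval, μ = 2.8 × 5 = 14 (a 5-second window = 5 seconds).
P(N ≥ 18) = 1 − P(N ≤ 17) = 1 − Σ_{j=0}^{17} e^(−μ) μ^j/j! ≈ 0.1728.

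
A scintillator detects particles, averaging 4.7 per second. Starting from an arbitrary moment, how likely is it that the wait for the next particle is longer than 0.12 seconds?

The wait for the next event is exponential with rate λ = 4.7 per second.
P(T > 0.12) = e^(−λt) = e^(−4.7 × 0.12) = e^(−0.564) ≈ 0.5689.

0.5689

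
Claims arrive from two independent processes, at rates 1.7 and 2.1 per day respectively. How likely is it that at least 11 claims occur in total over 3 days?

0.5869

Independent Poisson processes superpose: combined rate λ = 1.7 + 2.1 = 3.8 per day.
Over the interval, μ = 3.8 × 3 = 11.4 (3 days).
P(N ≥ 11) = 1 − P(N ≤ 10) ≈ 0.5869.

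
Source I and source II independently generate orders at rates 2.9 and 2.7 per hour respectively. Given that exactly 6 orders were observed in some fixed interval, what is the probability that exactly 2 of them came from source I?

Given the total, each event is independently from source I with probability p = λ_I/(λ_I+λ_II) = 2.9/5.6 ≈ 0.5179.
So K ~ Binomial(6, 2.9/5.6): P(K = 2) = C(6,2) · (2.9/5.6)^2 · (2.7/5.6)^4 ≈ 0.2174.

0.2174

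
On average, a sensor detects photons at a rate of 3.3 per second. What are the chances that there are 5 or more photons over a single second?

With mean μ = 3.3 per second,
P(N ≥ 5) = 1 − P(N ≤ 4) = 1 − Σ_{j=0}^{4} e^(−μ) μ^j/j! ≈ 0.2374.

0.2374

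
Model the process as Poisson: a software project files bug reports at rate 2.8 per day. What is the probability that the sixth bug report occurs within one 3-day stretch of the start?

Over the interval, μ = 2.8 × 3 = 8.4 (a 3-day stretch = 3 days).
The sixth arrival falls in the interval iff at least 6 events occur there: P(S_6 ≤ t) = P(N ≥ 6) = 1 − P(N ≤ 5) ≈ 0.8427.

0.8427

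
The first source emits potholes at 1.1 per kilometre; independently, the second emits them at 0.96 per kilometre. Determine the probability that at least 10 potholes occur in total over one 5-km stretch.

0.5790

Independent Poisson processes superpose: combined rate λ = 1.1 + 0.96 = 2.06 per kilometre.
Over the interval, μ = 2.06 × 5 = 10.3 (a 5-km stretch = 5 kilometres).
P(N ≥ 10) = 1 − P(N ≤ 9) ≈ 0.5790.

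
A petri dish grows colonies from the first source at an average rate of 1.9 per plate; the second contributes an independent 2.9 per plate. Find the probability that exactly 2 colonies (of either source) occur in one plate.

0.0948

Independent Poisson processes superpose: combined rate λ = 1.9 + 2.9 = 4.8 per plate.
So μ = 4.8.
P(N = 2) = e^(−4.8) · 4.8^2/2! ≈ 0.0948.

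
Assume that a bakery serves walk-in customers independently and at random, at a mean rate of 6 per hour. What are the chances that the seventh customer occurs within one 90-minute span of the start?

Over the interval, μ = 6 × 1.5 = 9 (a 90-minute span = 1.5 hours).
The seventh arrival falls in the interval iff at least 7 events occur there: P(S_7 ≤ t) = P(N ≥ 7) = 1 − P(N ≤ 6) ≈ 0.7932.

0.7932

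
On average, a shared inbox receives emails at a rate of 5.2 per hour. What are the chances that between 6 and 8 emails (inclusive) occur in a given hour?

0.3372

With mean μ = 5.2 per hour,
P(6 ≤ N ≤ 8) = Σ_{j=6}^{8} e^(−5.2) · 5.2^j/j! ≈ 0.3372.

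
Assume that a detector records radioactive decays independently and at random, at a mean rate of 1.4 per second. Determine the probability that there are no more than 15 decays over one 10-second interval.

0.6694

Over the interval, μ = 1.4 × 10 = 14 (a 10-second interval = 10 seconds).
P(N ≤ 15) = Σ_{j=0}^{15} e^(−μ) μ^j/j! ≈ 0.6694.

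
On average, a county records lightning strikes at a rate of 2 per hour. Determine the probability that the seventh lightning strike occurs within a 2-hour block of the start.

Over the interval, μ = 2 × 2 = 4 (a 2-hour block = 2 hours).
The seventh arrival falls in the interval iff at least 7 events occur there: P(S_7 ≤ t) = P(N ≥ 7) = 1 − P(N ≤ 6) ≈ 0.1107.

0.1107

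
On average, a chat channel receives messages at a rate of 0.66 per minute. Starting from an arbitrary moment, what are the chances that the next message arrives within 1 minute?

Inter-arrival times are exponential with rate λ = 0.66 per minute.
P(T ≤ 1) = 1 − e^(−λt) = 1 − e^(−0.66 × 1) = 1 − e^(−0.66) ≈ 0.4831.

0.4831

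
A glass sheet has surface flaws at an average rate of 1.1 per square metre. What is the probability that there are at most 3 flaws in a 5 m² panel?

0.2017

Over the interval, μ = 1.1 × 5 = 5.5 (a 5 m² panel = 5 square metres).
P(N ≤ 3) = Σ_{j=0}^{3} e^(−μ) μ^j/j! ≈ 0.2017.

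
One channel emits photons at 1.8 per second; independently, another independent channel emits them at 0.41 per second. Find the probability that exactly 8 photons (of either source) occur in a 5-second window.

Independent Poisson processes superpose: combined rate λ = 1.8 + 0.41 = 2.21 per second.
Over the interval, μ = 2.21 × 5 = 11.05 (a 5-second window = 5 seconds).
P(N = 8) = e^(−11.05) · 11.05^8/8! ≈ 0.0876.

0.0876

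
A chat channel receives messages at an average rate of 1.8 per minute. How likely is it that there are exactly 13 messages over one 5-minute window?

0.0504

Over the interval, μ = 1.8 × 5 = 9 (a 5-minute window = 5 minutes).
P(N = 13) = e^(−μ) μ^13/13! = e^(−9) · 9^13/6227020800 ≈ 0.0504.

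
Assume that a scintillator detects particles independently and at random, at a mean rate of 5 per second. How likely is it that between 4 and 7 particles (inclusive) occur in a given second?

0.6016

With mean μ = 5 per second,
P(4 ≤ N ≤ 7) = Σ_{j=4}^{7} e^(−5) · 5^j/j! ≈ 0.6016.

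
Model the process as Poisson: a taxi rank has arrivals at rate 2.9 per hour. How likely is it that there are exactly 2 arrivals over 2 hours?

Over the interval, μ = 2.9 × 2 = 5.8 (2 hours).
P(N = 2) = e^(−μ) μ^2/2! = e^(−5.8) · 5.8^2/2 ≈ 0.0509.

0.0509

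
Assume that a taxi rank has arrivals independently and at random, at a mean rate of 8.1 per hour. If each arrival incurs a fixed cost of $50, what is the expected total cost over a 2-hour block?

E[N] = 8.1 × 2 = 16.2 (a 2-hour block = 2 hours); E[cost] = 16.2 × $50 = $810.

$810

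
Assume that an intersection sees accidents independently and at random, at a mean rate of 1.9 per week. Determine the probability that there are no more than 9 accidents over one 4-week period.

0.7649

Over the interval, μ = 1.9 × 4 = 7.6 (a 4-week period = 4 weeks).
P(N ≤ 9) = Σ_{j=0}^{9} e^(−μ) μ^j/j! ≈ 0.7649.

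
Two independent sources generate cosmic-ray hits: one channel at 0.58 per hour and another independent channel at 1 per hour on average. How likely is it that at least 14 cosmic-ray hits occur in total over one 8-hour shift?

0.3874

Independent Poisson processes superpose: combined rate λ = 0.58 + 1 = 1.58 per hour.
Over the interval, μ = 1.58 × 8 = 12.64 (an 8-hour shift = 8 hours).
P(N ≥ 14) = 1 − P(N ≤ 13) ≈ 0.3874.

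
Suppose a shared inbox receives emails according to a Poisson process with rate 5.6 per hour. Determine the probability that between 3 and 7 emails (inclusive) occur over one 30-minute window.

Over the interval, μ = 5.6 × 0.5 = 2.8 (a 30-minute window = 0.5 hours).
P(3 ≤ N ≤ 7) = Σ_{j=3}^{7} e^(−2.8) · 2.8^j/j! ≈ 0.5224.

0.5224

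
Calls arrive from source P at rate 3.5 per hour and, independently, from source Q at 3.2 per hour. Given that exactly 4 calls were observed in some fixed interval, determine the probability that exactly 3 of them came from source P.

Given the total, each event is independently from source P with probability p = λ_P/(λ_P+λ_Q) = 3.5/6.7 ≈ 0.5224.
So K ~ Binomial(4, 3.5/6.7): P(K = 3) = C(4,3) · (3.5/6.7)^3 · (3.2/6.7)^1 ≈ 0.2723.

0.2723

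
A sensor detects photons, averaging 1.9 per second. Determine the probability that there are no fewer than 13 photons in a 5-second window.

0.1636

Over the interval, μ = 1.9 × 5 = 9.5 (a 5-second window = 5 seconds).
P(N ≥ 13) = 1 − P(N ≤ 12) = 1 − Σ_{j=0}^{12} e^(−μ) μ^j/j! ≈ 0.1636.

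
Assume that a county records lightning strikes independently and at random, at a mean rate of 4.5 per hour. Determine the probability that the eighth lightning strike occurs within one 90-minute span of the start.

0.3641

Over the interval, μ = 4.5 × 1.5 = 6.75 (a 90-minute span = 1.5 hours).
The eighth arrival falls in the interval iff at least 8 events occur there: P(S_8 ≤ t) = P(N ≥ 8) = 1 − P(N ≤ 7) ≈ 0.3641.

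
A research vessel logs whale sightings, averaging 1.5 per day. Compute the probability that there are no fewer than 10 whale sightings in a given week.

Over the interval, μ = 1.5 × 7 = 10.5 (a week = 7 days).
P(N ≥ 10) = 1 − P(N ≤ 9) = 1 − Σ_{j=0}^{9} e^(−μ) μ^j/j! ≈ 0.6029.

0.6029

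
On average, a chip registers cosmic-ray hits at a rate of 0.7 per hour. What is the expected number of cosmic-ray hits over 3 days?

50.4

E[N] = λt = 0.7 × 72 = 50.4 (3 days = 72 hours).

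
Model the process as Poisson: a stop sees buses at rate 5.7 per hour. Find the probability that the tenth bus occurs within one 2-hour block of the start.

0.7013

Over the interval, μ = 5.7 × 2 = 11.4 (a 2-hour block = 2 hours).
The tenth arrival falls in the interval iff at least 10 events occur there: P(S_10 ≤ t) = P(N ≥ 10) = 1 − P(N ≤ 9) ≈ 0.7013.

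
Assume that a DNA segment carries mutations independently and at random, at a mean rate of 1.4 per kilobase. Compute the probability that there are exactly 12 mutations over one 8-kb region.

Over the interval, μ = 1.4 × 8 = 11.2 (an 8-kb region = 8 kilobases).
P(N = 12) = e^(−μ) μ^12/12! = e^(−11.2) · 11.2^12/479001600 ≈ 0.1112.

0.1112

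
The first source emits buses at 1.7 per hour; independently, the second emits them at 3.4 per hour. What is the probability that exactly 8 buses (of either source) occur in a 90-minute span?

0.1385

Independent Poisson processes superpose: combined rate λ = 1.7 + 3.4 = 5.1 per hour.
Over the interval, μ = 5.1 × 1.5 = 7.65 (a 90-minute span = 1.5 hours).
P(N = 8) = e^(−7.65) · 7.65^8/8! ≈ 0.1385.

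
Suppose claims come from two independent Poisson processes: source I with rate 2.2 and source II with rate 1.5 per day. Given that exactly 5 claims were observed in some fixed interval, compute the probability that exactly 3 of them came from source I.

Given the total, each event is independently from source I with probability p = λ_I/(λ_I+λ_II) = 2.2/3.7 ≈ 0.5946.
So K ~ Binomial(5, 2.2/3.7): P(K = 3) = C(5,3) · (2.2/3.7)^3 · (1.5/3.7)^2 ≈ 0.3455.

0.3455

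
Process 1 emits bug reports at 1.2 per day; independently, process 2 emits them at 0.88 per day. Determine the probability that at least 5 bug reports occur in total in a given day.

Independent Poisson processes superpose: combined rate λ = 1.2 + 0.88 = 2.08 per day.
So μ = 2.08.
P(N ≥ 5) = 1 − P(N ≤ 4) ≈ 0.0602.

0.0602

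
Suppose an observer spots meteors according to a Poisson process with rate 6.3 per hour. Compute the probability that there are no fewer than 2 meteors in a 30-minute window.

Over the interval, μ = 6.3 × 0.5 = 3.15 (a 30-minute window = 0.5 hours).
P(N ≥ 2) = 1 − P(N ≤ 1) = 1 − Σ_{j=0}^{1} e^(−μ) μ^j/j! ≈ 0.8222.

0.8222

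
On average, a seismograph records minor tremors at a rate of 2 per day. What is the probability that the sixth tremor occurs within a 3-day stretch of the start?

Over the interval, μ = 2 × 3 = 6 (a 3-day stretch = 3 days).
The sixth arrival falls in the interval iff at least 6 events occur there: P(S_6 ≤ t) = P(N ≥ 6) = 1 − P(N ≤ 5) ≈ 0.5543.

0.5543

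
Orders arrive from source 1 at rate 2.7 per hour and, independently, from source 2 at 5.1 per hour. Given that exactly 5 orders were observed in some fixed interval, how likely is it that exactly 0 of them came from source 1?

0.1195

Given the total, each event is independently from source 1 with probability p = λ_1/(λ_1+λ_2) = 2.7/7.8 ≈ 0.3462.
So K ~ Binomial(5, 2.7/7.8): P(K = 0) = C(5,0) · (2.7/7.8)^0 · (5.1/7.8)^5 ≈ 0.1195.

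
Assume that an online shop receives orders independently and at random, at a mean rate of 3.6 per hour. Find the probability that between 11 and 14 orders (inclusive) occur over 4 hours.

Over the interval, μ = 3.6 × 4 = 14.4 (4 hours).
P(11 ≤ N ≤ 14) = Σ_{j=11}^{14} e^(−14.4) · 14.4^j/j! ≈ 0.3775.

0.3775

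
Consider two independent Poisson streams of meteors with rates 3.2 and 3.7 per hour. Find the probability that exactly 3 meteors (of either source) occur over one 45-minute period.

Independent Poisson processes superpose: combined rate λ = 3.2 + 3.7 = 6.9 per hour.
Over the interval, μ = 6.9 × 0.75 = 5.175 (a 45-minute period = 0.75 hours).
P(N = 3) = e^(−5.175) · 5.175^3/3! ≈ 0.1306.

0.1306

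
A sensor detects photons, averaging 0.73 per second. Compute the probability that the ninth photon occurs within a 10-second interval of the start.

Over the interval, μ = 0.73 × 10 = 7.3 (a 10-second interval = 10 seconds).
The ninth arrival falls in the interval iff at least 9 events occur there: P(S_9 ≤ t) = P(N ≥ 9) = 1 − P(N ≤ 8) ≈ 0.3108.

0.3108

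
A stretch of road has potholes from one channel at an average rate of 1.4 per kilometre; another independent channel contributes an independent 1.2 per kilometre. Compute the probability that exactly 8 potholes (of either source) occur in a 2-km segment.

Independent Poisson processes superpose: combined rate λ = 1.4 + 1.2 = 2.6 per kilometre.
Over the interval, μ = 2.6 × 2 = 5.2 (a 2-km segment = 2 kilometres).
P(N = 8) = e^(−5.2) · 5.2^8/8! ≈ 0.0731.

0.0731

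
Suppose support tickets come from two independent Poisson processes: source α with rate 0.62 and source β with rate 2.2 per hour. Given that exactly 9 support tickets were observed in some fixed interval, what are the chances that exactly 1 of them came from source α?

Given the total, each event is independently from source α with probability p = λ_α/(λ_α+λ_β) = 0.62/2.82 ≈ 0.2199.
So K ~ Binomial(9, 0.62/2.82): P(K = 1) = C(9,1) · (0.62/2.82)^1 · (2.2/2.82)^8 ≈ 0.2715.

0.2715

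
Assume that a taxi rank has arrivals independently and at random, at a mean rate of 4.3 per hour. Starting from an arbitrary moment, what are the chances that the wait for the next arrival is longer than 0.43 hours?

0.1574

The wait for the next event is exponential with rate λ = 4.3 per hour.
P(T > 0.43) = e^(−λt) = e^(−4.3 × 0.43) = e^(−1.849) ≈ 0.1574.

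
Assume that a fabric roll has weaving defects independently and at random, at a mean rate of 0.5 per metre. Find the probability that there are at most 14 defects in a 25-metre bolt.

Over the interval, μ = 0.5 × 25 = 12.5 (a 25-metre bolt = 25 metres).
P(N ≤ 14) = Σ_{j=0}^{14} e^(−μ) μ^j/j! ≈ 0.7250.

0.7250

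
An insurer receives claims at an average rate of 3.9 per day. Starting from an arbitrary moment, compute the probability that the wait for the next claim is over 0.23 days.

The wait for the next event is exponential with rate λ = 3.9 per day.
P(T > 0.23) = e^(−λt) = e^(−3.9 × 0.23) = e^(−0.897) ≈ 0.4078.

0.4078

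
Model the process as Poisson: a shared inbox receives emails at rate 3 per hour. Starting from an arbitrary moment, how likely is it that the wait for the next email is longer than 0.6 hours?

0.1653

The wait for the next event is exponential with rate λ = 3 per hour.
P(T > 0.6) = e^(−λt) = e^(−3 × 0.6) = e^(−1.8) ≈ 0.1653.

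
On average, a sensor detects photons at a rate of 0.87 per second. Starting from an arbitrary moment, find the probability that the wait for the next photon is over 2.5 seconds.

0.1136

The wait for the next event is exponential with rate λ = 0.87 per second.
P(T > 2.5) = e^(−λt) = e^(−0.87 × 2.5) = e^(−2.175) ≈ 0.1136.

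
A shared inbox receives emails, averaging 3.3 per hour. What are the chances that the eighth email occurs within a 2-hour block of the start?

0.3419

Over the interval, μ = 3.3 × 2 = 6.6 (a 2-hour block = 2 hours).
The eighth arrival falls in the interval iff at least 8 events occur there: P(S_8 ≤ t) = P(N ≥ 8) = 1 − P(N ≤ 7) ≈ 0.3419.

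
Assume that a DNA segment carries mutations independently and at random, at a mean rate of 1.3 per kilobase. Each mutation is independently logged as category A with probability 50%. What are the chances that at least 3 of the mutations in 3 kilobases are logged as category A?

0.3098

Thinning: the mutations that are logged as category A themselves form a Poisson process with rate 0.5 × 1.3 = 0.65 per kilobase.
Over the interval, μ = 0.65 × 3 = 1.95 (3 kilobases).
P(N ≥ 3) = 1 − P(N ≤ 2) ≈ 0.3098.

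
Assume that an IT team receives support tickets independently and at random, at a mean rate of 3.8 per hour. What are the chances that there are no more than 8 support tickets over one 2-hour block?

0.6482

Over the interval, μ = 3.8 × 2 = 7.6 (a 2-hour block = 2 hours).
P(N ≤ 8) = Σ_{j=0}^{8} e^(−μ) μ^j/j! ≈ 0.6482.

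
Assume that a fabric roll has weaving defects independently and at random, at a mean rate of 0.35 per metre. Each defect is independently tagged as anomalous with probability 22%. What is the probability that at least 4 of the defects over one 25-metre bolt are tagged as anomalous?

0.1296

Thinning: the defects that are tagged as anomalous themselves form a Poisson process with rate 0.22 × 0.35 = 0.077 per metre.
Over the interval, μ = 0.077 × 25 = 1.925 (a 25-metre bolt = 25 metres).
P(N ≥ 4) = 1 − P(N ≤ 3) ≈ 0.1296.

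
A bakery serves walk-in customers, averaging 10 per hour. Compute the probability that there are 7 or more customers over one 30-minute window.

0.2378

Over the interval, μ = 10 × 0.5 = 5 (a 30-minute window = 0.5 hours).
P(N ≥ 7) = 1 − P(N ≤ 6) = 1 − Σ_{j=0}^{6} e^(−μ) μ^j/j! ≈ 0.2378.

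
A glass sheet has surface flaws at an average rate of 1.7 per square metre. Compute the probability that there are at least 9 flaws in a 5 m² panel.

Over the interval, μ = 1.7 × 5 = 8.5 (a 5 m² panel = 5 square metres).
P(N ≥ 9) = 1 − P(N ≤ 8) = 1 − Σ_{j=0}^{8} e^(−μ) μ^j/j! ≈ 0.4769.

0.4769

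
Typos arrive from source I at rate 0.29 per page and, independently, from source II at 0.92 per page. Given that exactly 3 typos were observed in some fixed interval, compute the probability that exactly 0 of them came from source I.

Given the total, each event is independently from source I with probability p = λ_I/(λ_I+λ_II) = 0.29/1.21 ≈ 0.2397.
So K ~ Binomial(3, 0.29/1.21): P(K = 0) = C(3,0) · (0.29/1.21)^0 · (0.92/1.21)^3 ≈ 0.4395.

0.4395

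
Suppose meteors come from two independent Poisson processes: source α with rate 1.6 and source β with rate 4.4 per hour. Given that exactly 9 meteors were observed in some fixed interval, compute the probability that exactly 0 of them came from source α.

0.0613

Given the total, each event is independently from source α with probability p = λ_α/(λ_α+λ_β) = 1.6/6 ≈ 0.2667.
So K ~ Binomial(9, 1.6/6): P(K = 0) = C(9,0) · (1.6/6)^0 · (4.4/6)^9 ≈ 0.0613.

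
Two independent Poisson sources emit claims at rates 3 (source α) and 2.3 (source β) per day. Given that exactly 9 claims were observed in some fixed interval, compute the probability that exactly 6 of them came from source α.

Given the total, each event is independently from source α with probability p = λ_α/(λ_α+λ_β) = 3/5.3 ≈ 0.5660.
So K ~ Binomial(9, 3/5.3): P(K = 6) = C(9,6) · (3/5.3)^6 · (2.3/5.3)^3 ≈ 0.2258.

0.2258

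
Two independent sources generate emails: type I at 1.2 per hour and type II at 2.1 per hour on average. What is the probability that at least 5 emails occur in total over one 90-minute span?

0.5507

Independent Poisson processes superpose: combined rate λ = 1.2 + 2.1 = 3.3 per hour.
Over the interval, μ = 3.3 × 1.5 = 4.95 (a 90-minute span = 1.5 hours).
P(N ≥ 5) = 1 − P(N ≤ 4) ≈ 0.5507.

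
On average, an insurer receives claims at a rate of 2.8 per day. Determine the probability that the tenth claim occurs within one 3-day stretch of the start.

0.3341

Over the interval, μ = 2.8 × 3 = 8.4 (a 3-day stretch = 3 days).
The tenth arrival falls in the interval iff at least 10 events occur there: P(S_10 ≤ t) = P(N ≥ 10) = 1 − P(N ≤ 9) ≈ 0.3341.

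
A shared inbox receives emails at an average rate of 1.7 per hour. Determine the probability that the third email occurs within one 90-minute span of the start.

Over the interval, μ = 1.7 × 1.5 = 2.55 (a 90-minute span = 1.5 hours).
The third arrival falls in the interval iff at least 3 events occur there: P(S_3 ≤ t) = P(N ≥ 3) = 1 − P(N ≤ 2) ≈ 0.4689.

0.4689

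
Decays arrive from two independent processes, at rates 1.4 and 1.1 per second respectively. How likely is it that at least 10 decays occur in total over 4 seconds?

Independent Poisson processes superpose: combined rate λ = 1.4 + 1.1 = 2.5 per second.
Over the interval, μ = 2.5 × 4 = 10 (4 seconds).
P(N ≥ 10) = 1 − P(N ≤ 9) ≈ 0.5421.

0.5421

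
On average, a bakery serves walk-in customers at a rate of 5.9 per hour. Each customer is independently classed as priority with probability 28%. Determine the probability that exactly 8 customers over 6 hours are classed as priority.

0.1146

Thinning: the customers that are classed as priority themselves form a Poisson process with rate 0.28 × 5.9 = 1.652 per hour.
Over the interval, μ = 1.652 × 6 = 9.912 (6 hours).
P(N = 8) = e^(−9.912) · 9.912^8/8! ≈ 0.1146.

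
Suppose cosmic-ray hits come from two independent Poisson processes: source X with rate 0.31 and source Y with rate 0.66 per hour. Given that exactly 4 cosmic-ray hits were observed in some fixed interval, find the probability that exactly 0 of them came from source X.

Given the total, each event is independently from source X with probability p = λ_X/(λ_X+λ_Y) = 0.31/0.97 ≈ 0.3196.
So K ~ Binomial(4, 0.31/0.97): P(K = 0) = C(4,0) · (0.31/0.97)^0 · (0.66/0.97)^4 ≈ 0.2143.

0.2143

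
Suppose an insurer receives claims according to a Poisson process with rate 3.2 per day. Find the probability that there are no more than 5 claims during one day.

With mean μ = 3.2 per day,
P(N ≤ 5) = Σ_{j=0}^{5} e^(−μ) μ^j/j! ≈ 0.8946.

0.8946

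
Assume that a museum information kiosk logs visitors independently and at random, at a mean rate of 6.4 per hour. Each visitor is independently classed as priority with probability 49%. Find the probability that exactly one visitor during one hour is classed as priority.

Thinning: the visitors that are classed as priority themselves form a Poisson process with rate 0.49 × 6.4 = 3.136 per hour.
So μ = 3.136.
P(N = 1) = e^(−3.136) · 3.136^1/1! ≈ 0.1363.

0.1363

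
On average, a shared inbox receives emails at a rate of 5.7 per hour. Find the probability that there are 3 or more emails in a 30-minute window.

Over the interval, μ = 5.7 × 0.5 = 2.85 (a 30-minute window = 0.5 hours).
P(N ≥ 3) = 1 − P(N ≤ 2) = 1 − Σ_{j=0}^{2} e^(−μ) μ^j/j! ≈ 0.5424.

0.5424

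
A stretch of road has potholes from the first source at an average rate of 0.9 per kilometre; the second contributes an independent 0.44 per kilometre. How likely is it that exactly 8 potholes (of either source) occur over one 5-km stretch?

0.1240

Independent Poisson processes superpose: combined rate λ = 0.9 + 0.44 = 1.34 per kilometre.
Over the interval, μ = 1.34 × 5 = 6.7 (a 5-km stretch = 5 kilometres).
P(N = 8) = e^(−6.7) · 6.7^8/8! ≈ 0.1240.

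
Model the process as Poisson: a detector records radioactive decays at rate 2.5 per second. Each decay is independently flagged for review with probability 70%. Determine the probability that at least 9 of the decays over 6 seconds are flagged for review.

Thinning: the decays that are flagged for review themselves form a Poisson process with rate 0.7 × 2.5 = 1.75 per second.
Over the interval, μ = 1.75 × 6 = 10.5 (6 seconds).
P(N ≥ 9) = 1 − P(N ≤ 8) ≈ 0.7206.

0.7206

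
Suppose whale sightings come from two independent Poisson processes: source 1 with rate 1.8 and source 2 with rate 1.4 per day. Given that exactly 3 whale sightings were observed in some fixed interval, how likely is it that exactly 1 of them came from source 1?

Given the total, each event is independently from source 1 with probability p = λ_1/(λ_1+λ_2) = 1.8/3.2 = 0.5625.
So K ~ Binomial(3, 1.8/3.2): P(K = 1) = C(3,1) · (1.8/3.2)^1 · (1.4/3.2)^2 ≈ 0.3230.

0.3230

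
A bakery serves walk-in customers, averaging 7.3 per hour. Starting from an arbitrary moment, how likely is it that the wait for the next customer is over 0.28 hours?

The wait for the next event is exponential with rate λ = 7.3 per hour.
P(T > 0.28) = e^(−λt) = e^(−7.3 × 0.28) = e^(−2.044) ≈ 0.1295.

0.1295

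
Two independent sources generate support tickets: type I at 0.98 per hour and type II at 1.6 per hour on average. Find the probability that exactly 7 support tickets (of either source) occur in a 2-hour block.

0.1110

Independent Poisson processes superpose: combined rate λ = 0.98 + 1.6 = 2.58 per hour.
Over the interval, μ = 2.58 × 2 = 5.16 (a 2-hour block = 2 hours).
P(N = 7) = e^(−5.16) · 5.16^7/7! ≈ 0.1110.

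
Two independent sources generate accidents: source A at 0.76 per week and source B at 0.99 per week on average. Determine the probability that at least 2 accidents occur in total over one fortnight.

0.8641

Independent Poisson processes superpose: combined rate λ = 0.76 + 0.99 = 1.75 per week.
Over the interval, μ = 1.75 × 2 = 3.5 (a fortnight = 2 weeks).
P(N ≥ 2) = 1 − P(N ≤ 1) ≈ 0.8641.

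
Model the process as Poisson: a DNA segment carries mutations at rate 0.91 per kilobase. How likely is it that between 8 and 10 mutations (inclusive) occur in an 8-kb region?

Over the interval, μ = 0.91 × 8 = 7.28 (an 8-kb region = 8 kilobases).
P(8 ≤ N ≤ 10) = Σ_{j=8}^{10} e^(−7.28) · 7.28^j/j! ≈ 0.3233.

0.3233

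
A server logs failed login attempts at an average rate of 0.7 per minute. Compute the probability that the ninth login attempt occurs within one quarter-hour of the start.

Over the interval, μ = 0.7 × 15 = 10.5 (a quarter-hour = 15 minutes).
The ninth arrival falls in the interval iff at least 9 events occur there: P(S_9 ≤ t) = P(N ≥ 9) = 1 − P(N ≤ 8) ≈ 0.7206.

0.7206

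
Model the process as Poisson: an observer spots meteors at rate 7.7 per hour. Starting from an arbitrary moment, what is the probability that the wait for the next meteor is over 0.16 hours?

0.2917

The wait for the next event is exponential with rate λ = 7.7 per hour.
P(T > 0.16) = e^(−λt) = e^(−7.7 × 0.16) = e^(−1.232) ≈ 0.2917.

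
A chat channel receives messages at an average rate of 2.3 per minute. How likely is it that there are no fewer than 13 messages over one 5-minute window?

0.3671

Over the interval, μ = 2.3 × 5 = 11.5 (a 5-minute window = 5 minutes).
P(N ≥ 13) = 1 − P(N ≤ 12) = 1 − Σ_{j=0}^{12} e^(−μ) μ^j/j! ≈ 0.3671.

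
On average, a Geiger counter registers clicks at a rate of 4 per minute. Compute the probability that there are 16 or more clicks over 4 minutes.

Over the interval, μ = 4 × 4 = 16 (4 minutes).
P(N ≥ 16) = 1 − P(N ≤ 15) = 1 − Σ_{j=0}^{15} e^(−μ) μ^j/j! ≈ 0.5333.

0.5333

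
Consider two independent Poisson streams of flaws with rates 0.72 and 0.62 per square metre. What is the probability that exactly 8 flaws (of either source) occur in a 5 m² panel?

Independent Poisson processes superpose: combined rate λ = 0.72 + 0.62 = 1.34 per square metre.
Over the interval, μ = 1.34 × 5 = 6.7 (a 5 m² panel = 5 square metres).
P(N = 8) = e^(−6.7) · 6.7^8/8! ≈ 0.1240.

0.1240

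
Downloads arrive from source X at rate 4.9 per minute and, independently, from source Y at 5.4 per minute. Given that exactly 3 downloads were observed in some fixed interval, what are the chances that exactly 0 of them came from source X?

Given the total, each event is independently from source X with probability p = λ_X/(λ_X+λ_Y) = 4.9/10.3 ≈ 0.4757.
So K ~ Binomial(3, 4.9/10.3): P(K = 0) = C(3,0) · (4.9/10.3)^0 · (5.4/10.3)^3 ≈ 0.1441.

0.1441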